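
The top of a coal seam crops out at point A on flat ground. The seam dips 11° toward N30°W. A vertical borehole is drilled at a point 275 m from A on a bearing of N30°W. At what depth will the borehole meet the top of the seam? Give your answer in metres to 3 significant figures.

The hole is directly down-dip from the outcrop, so the down-dip offset is 275 m.
Depth = down-dip offset × tan(dip) = 275.00 × tan 11° = 275.00 × 0.1944
Depth = 53.45 m

53.5 m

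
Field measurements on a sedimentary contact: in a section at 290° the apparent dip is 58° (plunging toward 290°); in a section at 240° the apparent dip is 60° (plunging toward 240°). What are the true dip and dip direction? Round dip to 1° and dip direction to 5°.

true dip 62°, dip direction 260°

Represent each trace as a vector plunging at its apparent dip toward its trend (east-north-up frame): v₁ = (-0.498, 0.181, -0.848), v₂ = (-0.433, -0.250, -0.866).
n = v₁ × v₂ = (-0.369, -0.064, 0.203) (taken with n_z > 0).
True dip = arccos(n_z / |n|) = arccos(0.4765) = 61.5°.
The horizontal component of n points toward azimuth atan2(n_x, n_y) = 260°, the dip direction.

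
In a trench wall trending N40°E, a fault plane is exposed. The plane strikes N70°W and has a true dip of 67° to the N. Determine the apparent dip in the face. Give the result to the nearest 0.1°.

65.7°

The strike is N70°W and the section trends N40°E; the acute angle between them is β = 70°.
tan(apparent dip) = tan 67° · sin 70° = 2.2138
apparent dip = arctan 2.2138 = 65.69°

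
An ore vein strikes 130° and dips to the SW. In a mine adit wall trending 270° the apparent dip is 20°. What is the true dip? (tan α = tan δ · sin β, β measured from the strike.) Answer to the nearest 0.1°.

β = acute angle between strike 130° and section 270° = 40°.
tan δ = tan α / sin β = tan 20° / sin 40° = 0.3640 / 0.6428 = 0.5662
δ = arctan(0.5662) = 29.52°

29.5°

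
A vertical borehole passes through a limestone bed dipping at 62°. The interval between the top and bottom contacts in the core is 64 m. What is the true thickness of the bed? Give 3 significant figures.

True thickness t = h · cos(dip) = 64 × cos 62°
t = 64 × 0.4695 = 30.046 m

30.0 m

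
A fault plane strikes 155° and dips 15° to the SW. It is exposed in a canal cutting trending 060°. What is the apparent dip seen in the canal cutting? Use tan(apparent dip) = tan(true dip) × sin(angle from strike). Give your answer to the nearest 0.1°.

Angle between strike (155°) and section (060°): β = 85°.
tan α = tan 15° × sin 85° = 0.2679 × 0.9962 = 0.2669
α = arctan(0.2669) = 14.95°

14.9°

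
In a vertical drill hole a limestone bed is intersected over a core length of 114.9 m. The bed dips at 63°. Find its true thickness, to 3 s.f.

52.2 m

True thickness t = h · cos(dip) = 114.9 × cos 63°
t = 114.9 × 0.4540 = 52.164 m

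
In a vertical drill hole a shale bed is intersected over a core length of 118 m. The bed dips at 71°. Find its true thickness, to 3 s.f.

True thickness t = h · cos(dip) = 118 × cos 71°
t = 118 × 0.3256 = 38.417 m

38.4 m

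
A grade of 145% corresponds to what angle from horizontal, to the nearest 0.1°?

55.4°

tan θ = 145/100 = 1.4500
θ = arctan(1.4500) = 55.41°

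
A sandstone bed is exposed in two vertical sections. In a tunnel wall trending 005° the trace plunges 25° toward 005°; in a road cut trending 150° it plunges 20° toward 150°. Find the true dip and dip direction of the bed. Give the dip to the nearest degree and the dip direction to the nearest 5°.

Each apparent-dip line lies in the plane. As unit vectors (x east, y north, z up), v₁ plunges 25°→005° and v₂ plunges 20°→150°.
Cross product v₁ × v₂ gives the pole to the plane: n ∝ (0.653, 0.172, 0.488).
True dip = arccos(n_z / |n|) = arccos(0.5863) = 54.1°.
The horizontal component of n points toward azimuth atan2(n_x, n_y) = 75°, the dip direction.

true dip 54°, dip direction 075°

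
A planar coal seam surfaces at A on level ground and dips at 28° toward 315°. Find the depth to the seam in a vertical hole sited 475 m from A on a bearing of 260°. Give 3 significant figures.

145 m

The hole lies 55° from the dip direction, so the down-dip offset is 475 × cos 55° = 272.45 m.
Depth = down-dip offset × tan(dip) = 272.45 × tan 28° = 272.45 × 0.5317
Depth = 144.86 m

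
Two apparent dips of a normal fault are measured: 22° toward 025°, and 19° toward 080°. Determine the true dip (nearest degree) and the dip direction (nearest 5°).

Each apparent-dip line lies in the plane. As unit vectors (x east, y north, z up), v₁ plunges 22°→025° and v₂ plunges 19°→080°.
n = v₁ × v₂ = (0.212, 0.221, 0.718) (taken with n_z > 0).
True dip = arccos(n_z / |n|) = arccos(0.9197) = 23.1°.
Dip direction = atan2(0.212, 0.221) = 44° (azimuth of n's horizontal projection).

true dip 23°, dip direction 045°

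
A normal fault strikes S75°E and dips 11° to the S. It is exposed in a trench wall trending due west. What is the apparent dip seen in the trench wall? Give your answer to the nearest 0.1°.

The strike is S75°E and the section trends due west; the acute angle between them is β = 15°.
tan(apparent dip) = tan 11° · sin 15° = 0.0503
apparent dip = arctan 0.0503 = 2.88°

2.9°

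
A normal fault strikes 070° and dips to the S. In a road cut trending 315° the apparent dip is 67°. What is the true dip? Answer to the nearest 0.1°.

69.0°

β = acute angle between strike 070° and section 315° = 65°.
tan(true dip) = tan 67° / sin 65° = 2.5994
δ = arctan(2.5994) = 68.96°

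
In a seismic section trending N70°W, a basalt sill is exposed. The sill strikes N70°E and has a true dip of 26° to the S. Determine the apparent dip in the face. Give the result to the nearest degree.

Angle between strike (N70°E) and section (N70°W): β = 40°.
tan(apparent dip) = tan 26° · sin 40° = 0.3135
α = arctan(0.3135) = 17.41°

17°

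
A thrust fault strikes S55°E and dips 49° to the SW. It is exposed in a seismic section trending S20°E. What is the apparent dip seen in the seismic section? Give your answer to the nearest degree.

The strike is S55°E and the section trends S20°E; the acute angle between them is β = 35°.
tan α = tan 49° × sin 35° = 1.1504 × 0.5736 = 0.6598
apparent dip = arctan 0.6598 = 33.42°

33°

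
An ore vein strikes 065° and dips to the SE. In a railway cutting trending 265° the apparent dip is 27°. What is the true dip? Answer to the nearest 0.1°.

56.1°

The section is 20° from the strike.
tan(true dip) = tan 27° / sin 20° = 1.4898
δ = arctan(1.4898) = 56.13°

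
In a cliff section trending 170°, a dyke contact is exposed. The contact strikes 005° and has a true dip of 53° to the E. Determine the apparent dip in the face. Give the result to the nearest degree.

The section lies 15° from the strike.
tan α = tan 53° × sin 15° = 1.3270 × 0.2588 = 0.3435
α = arctan(0.3435) = 18.96°

19°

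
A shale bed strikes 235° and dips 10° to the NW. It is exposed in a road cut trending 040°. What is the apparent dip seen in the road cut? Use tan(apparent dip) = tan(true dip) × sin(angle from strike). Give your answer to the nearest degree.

Angle between strike (235°) and section (040°): β = 15°.
tan α = tan 10° × sin 15° = 0.1763 × 0.2588 = 0.0456
α = arctan(0.0456) = 2.61°

3°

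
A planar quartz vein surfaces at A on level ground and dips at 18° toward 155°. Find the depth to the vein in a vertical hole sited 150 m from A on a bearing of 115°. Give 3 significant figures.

37.3 m

The hole lies 40° from the dip direction, so the down-dip offset is 150 × cos 40° = 114.91 m.
Depth = down-dip offset × tan(dip) = 114.91 × tan 18° = 114.91 × 0.3249
Depth = 37.34 m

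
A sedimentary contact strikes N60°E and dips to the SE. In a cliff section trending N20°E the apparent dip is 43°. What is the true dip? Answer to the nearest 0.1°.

β = acute angle between strike N60°E and section N20°E = 40°.
tan δ = tan α / sin β = tan 43° / sin 40° = 0.9325 / 0.6428 = 1.4507
δ = arctan(1.4507) = 55.42°

55.4°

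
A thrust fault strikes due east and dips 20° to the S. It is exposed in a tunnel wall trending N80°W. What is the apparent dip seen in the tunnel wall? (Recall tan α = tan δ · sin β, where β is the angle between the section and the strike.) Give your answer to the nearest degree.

4°

The section lies 10° from the strike.
tan α = tan 20° × sin 10° = 0.3640 × 0.1736 = 0.0632
apparent dip = arctan 0.0632 = 3.62°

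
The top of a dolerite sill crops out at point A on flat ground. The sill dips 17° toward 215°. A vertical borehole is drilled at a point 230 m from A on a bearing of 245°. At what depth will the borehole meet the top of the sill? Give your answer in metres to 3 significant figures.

60.9 m

The hole lies 30° from the dip direction, so the down-dip offset is 230 × cos 30° = 199.19 m.
Depth = down-dip offset × tan(dip) = 199.19 × tan 17° = 199.19 × 0.3057
Depth = 60.90 m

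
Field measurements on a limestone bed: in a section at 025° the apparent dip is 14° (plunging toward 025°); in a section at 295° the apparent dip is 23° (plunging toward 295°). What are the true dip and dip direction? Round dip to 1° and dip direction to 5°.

Represent each trace as a vector plunging at its apparent dip toward its trend (east-north-up frame): v₁ = (0.410, 0.879, -0.242), v₂ = (-0.834, 0.389, -0.391).
n = v₁ × v₂ = (-0.249, 0.362, 0.893) (taken with n_z > 0).
Dip δ = arctan(|n_h|/n_z) = arctan(0.440/0.893) = 26.2°.
Dip direction = azimuth of (n_x, n_y) = atan2(-0.249, 0.362) = 325°.

true dip 26°, dip direction 325°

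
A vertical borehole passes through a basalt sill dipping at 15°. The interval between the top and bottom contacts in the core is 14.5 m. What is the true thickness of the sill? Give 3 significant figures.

True thickness t = h · cos(dip) = 14.5 × cos 15°
t = 14.5 × 0.9659 = 14.006 m

14.0 m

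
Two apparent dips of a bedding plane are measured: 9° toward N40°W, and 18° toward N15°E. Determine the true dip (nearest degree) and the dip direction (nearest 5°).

true dip 18°, dip direction 020°

Each apparent-dip line lies in the plane. As unit vectors (x east, y north, z up), v₁ plunges 9°→N40°W and v₂ plunges 18°→N15°E.
The plane normal is n = v₁ × v₂ ∝ (0.090, 0.235, 0.769).
Dip δ = arctan(|n_h|/n_z) = arctan(0.251/0.769) = 18.1°.
Dip direction = atan2(0.090, 0.235) = 21° (azimuth of n's horizontal projection).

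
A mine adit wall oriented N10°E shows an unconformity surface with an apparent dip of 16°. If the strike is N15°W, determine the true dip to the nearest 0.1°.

34.2°

The section is 25° from the strike.
tan δ = tan α / sin β = tan 16° / sin 25° = 0.2867 / 0.4226 = 0.6785
true dip = arctan 0.6785 = 34.16°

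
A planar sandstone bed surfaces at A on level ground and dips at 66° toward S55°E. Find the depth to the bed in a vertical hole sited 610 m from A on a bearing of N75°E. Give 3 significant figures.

881 m

The hole lies 50° from the dip direction, so the down-dip offset is 610 × cos 50° = 392.10 m.
Depth = down-dip offset × tan(dip) = 392.10 × tan 66° = 392.10 × 2.2460
Depth = 880.67 m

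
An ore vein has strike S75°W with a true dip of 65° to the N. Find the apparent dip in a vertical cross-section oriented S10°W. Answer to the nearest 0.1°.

The strike is S75°W and the section trends S10°W; the acute angle between them is β = 65°.
tan α = tan 65° × sin 65° = 2.1445 × 0.9063 = 1.9436
apparent dip = arctan 1.9436 = 62.77°

62.8°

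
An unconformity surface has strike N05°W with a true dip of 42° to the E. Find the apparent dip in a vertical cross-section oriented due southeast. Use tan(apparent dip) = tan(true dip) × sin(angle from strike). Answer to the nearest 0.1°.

30.1°

Angle between strike (N05°W) and section (due southeast): β = 40°.
tan α = tan 42° × sin 40° = 0.9004 × 0.6428 = 0.5788
α = arctan(0.5788) = 30.06°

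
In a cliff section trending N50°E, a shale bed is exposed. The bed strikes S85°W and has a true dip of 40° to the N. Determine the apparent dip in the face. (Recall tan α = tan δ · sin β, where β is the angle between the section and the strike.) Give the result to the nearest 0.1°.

25.7°

Angle between strike (S85°W) and section (N50°E): β = 35°.
tan α = tan 40° × sin 35° = 0.8391 × 0.5736 = 0.4813
α = arctan(0.4813) = 25.70°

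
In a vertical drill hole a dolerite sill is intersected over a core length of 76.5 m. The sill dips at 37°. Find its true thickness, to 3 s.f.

True thickness t = h · cos(dip) = 76.5 × cos 37°
t = 76.5 × 0.7986 = 61.096 m

61.1 m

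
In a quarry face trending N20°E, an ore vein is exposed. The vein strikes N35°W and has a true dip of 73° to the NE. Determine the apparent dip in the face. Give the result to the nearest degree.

Angle between strike (N35°W) and section (N20°E): β = 55°.
tan(apparent dip) = tan 73° · sin 55° = 2.6793
α = arctan(2.6793) = 69.53°

70°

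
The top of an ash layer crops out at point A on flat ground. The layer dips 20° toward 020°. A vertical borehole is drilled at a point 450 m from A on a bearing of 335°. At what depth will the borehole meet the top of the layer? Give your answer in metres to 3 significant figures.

The hole lies 45° from the dip direction, so the down-dip offset is 450 × cos 45° = 318.20 m.
Depth = down-dip offset × tan(dip) = 318.20 × tan 20° = 318.20 × 0.3640
Depth = 115.81 m

116 m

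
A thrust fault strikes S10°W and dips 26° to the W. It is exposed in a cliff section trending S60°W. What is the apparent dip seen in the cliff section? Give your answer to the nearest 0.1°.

The section lies 50° from the strike.
tan(apparent dip) = tan 26° · sin 50° = 0.3736
α = arctan(0.3736) = 20.49°

20.5°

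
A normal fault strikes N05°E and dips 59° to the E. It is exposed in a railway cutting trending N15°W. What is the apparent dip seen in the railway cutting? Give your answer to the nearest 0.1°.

The section lies 20° from the strike.
tan α = tan 59° × sin 20° = 1.6643 × 0.3420 = 0.5692
apparent dip = arctan 0.5692 = 29.65°

29.6°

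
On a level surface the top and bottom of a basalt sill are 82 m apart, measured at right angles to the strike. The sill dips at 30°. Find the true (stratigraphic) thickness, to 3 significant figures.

True thickness t = w · sin(dip) = 82 × sin 30°
t = 82 × 0.5000 = 41.000 m

41.0 m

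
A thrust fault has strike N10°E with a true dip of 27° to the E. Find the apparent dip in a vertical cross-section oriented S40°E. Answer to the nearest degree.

21°

Angle between strike (N10°E) and section (S40°E): β = 50°.
tan(apparent dip) = tan 27° · sin 50° = 0.3903
apparent dip = arctan 0.3903 = 21.32°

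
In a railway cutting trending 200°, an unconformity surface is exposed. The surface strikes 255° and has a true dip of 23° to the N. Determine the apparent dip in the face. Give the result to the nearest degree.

Angle between strike (255°) and section (200°): β = 55°.
tan α = tan 23° × sin 55° = 0.4245 × 0.8192 = 0.3477
α = arctan(0.3477) = 19.17°

19°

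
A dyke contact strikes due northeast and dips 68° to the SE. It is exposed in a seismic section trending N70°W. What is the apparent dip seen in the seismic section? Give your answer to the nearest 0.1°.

66.0°

Angle between strike (due northeast) and section (N70°W): β = 65°.
tan(apparent dip) = tan 68° · sin 65° = 2.2432
α = arctan(2.2432) = 65.97°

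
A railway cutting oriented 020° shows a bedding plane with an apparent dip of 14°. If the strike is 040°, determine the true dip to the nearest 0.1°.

The section is 20° from the strike.
tan(true dip) = tan 14° / sin 20° = 0.7290
true dip = arctan 0.7290 = 36.09°

36.1°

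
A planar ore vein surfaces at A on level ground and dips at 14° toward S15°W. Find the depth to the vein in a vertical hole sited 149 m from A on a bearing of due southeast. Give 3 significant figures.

18.6 m

The hole lies 60° from the dip direction, so the down-dip offset is 149 × cos 60° = 74.50 m.
Depth = down-dip offset × tan(dip) = 74.50 × tan 14° = 74.50 × 0.2493
Depth = 18.57 m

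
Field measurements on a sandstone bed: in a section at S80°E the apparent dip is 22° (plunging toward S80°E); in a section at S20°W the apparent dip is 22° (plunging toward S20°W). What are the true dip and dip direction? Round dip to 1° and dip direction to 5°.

true dip 32°, dip direction 150°

Represent each trace as a vector plunging at its apparent dip toward its trend (east-north-up frame): v₁ = (0.913, -0.161, -0.375), v₂ = (-0.317, -0.871, -0.375).
n = v₁ × v₂ = (0.266, -0.461, 0.847) (taken with n_z > 0).
tan δ = √(n_x²+n_y²)/n_z = 0.532/0.847, so δ = 32.2°.
The horizontal component of n points toward azimuth atan2(n_x, n_y) = 150°, the dip direction.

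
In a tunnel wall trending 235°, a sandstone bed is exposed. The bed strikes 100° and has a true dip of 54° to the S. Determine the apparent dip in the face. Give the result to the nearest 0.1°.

44.2°

Angle between strike (100°) and section (235°): β = 45°.
tan(apparent dip) = tan 54° · sin 45° = 0.9732
α = arctan(0.9732) = 44.22°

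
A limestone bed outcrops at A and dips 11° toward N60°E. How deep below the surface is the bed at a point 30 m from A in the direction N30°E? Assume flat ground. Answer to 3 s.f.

The hole lies 30° from the dip direction, so the down-dip offset is 30 × cos 30° = 25.98 m.
Depth = down-dip offset × tan(dip) = 25.98 × tan 11° = 25.98 × 0.1944
Depth = 5.05 m

5.05 m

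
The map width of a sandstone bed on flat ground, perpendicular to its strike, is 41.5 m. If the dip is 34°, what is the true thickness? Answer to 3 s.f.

True thickness t = w · sin(dip) = 41.5 × sin 34°
t = 41.5 × 0.5592 = 23.207 m

23.2 m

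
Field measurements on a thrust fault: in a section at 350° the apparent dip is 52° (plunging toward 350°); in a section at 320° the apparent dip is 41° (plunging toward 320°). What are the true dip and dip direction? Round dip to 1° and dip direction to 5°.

true dip 54°, dip direction 010°

Each apparent-dip line lies in the plane. As unit vectors (x east, y north, z up), v₁ plunges 52°→350° and v₂ plunges 41°→320°.
n = v₁ × v₂ = (0.058, 0.312, 0.232) (taken with n_z > 0).
Dip δ = arctan(|n_h|/n_z) = arctan(0.317/0.232) = 53.8°.
Dip direction = atan2(0.058, 0.312) = 10° (azimuth of n's horizontal projection).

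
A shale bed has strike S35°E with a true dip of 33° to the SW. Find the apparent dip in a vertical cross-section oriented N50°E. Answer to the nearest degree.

33°

The section lies 85° from the strike.
tan(apparent dip) = tan 33° · sin 85° = 0.6469
α = arctan(0.6469) = 32.90°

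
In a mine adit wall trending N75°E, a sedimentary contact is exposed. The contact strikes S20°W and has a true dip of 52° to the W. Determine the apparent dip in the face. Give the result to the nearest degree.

46°

Angle between strike (S20°W) and section (N75°E): β = 55°.
tan(apparent dip) = tan 52° · sin 55° = 1.0485
apparent dip = arctan 1.0485 = 46.36°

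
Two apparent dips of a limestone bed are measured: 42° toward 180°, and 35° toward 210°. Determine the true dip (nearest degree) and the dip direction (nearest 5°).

Represent each trace as a vector plunging at its apparent dip toward its trend (east-north-up frame): v₁ = (0.000, -0.743, -0.669), v₂ = (-0.410, -0.709, -0.574).
Cross product v₁ × v₂ gives the pole to the plane: n ∝ (0.048, -0.274, 0.304).
Dip δ = arctan(|n_h|/n_z) = arctan(0.278/0.304) = 42.4°.
Dip direction = azimuth of (n_x, n_y) = atan2(0.048, -0.274) = 170°.

true dip 42°, dip direction 170°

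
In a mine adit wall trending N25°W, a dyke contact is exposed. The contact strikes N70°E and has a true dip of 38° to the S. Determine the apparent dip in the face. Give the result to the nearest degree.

38°

Angle between strike (N70°E) and section (N25°W): β = 85°.
tan(apparent dip) = tan 38° · sin 85° = 0.7783
α = arctan(0.7783) = 37.89°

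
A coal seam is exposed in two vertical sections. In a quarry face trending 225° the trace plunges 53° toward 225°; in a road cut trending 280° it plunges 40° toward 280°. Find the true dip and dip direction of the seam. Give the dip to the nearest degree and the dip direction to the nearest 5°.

true dip 53°, dip direction 230°

The two traces are lines in the plane: v₁ = (sin 225°·cos 53°, cos 225°·cos 53°, −sin 53°), v₂ = (sin 280°·cos 40°, cos 280°·cos 40°, −sin 40°).
The plane normal is n = v₁ × v₂ ∝ (-0.380, -0.329, 0.378).
Dip δ = arctan(|n_h|/n_z) = arctan(0.502/0.378) = 53.1°.
The horizontal component of n points toward azimuth atan2(n_x, n_y) = 229°, the dip direction.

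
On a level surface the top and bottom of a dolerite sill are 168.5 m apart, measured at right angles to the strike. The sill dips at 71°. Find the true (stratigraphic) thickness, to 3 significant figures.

159 m

True thickness t = w · sin(dip) = 168.5 × sin 71°
t = 168.5 × 0.9455 = 159.320 m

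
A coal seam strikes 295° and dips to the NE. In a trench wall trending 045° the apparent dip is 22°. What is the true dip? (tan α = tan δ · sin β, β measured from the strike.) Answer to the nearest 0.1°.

The section is 70° from the strike.
tan δ = tan α / sin β = tan 22° / sin 70° = 0.4040 / 0.9397 = 0.4300
true dip = arctan 0.4300 = 23.27°

23.3°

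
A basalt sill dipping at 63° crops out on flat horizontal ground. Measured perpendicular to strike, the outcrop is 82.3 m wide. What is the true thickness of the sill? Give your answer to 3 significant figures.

73.3 m

True thickness t = w · sin(dip) = 82.3 × sin 63°
t = 82.3 × 0.8910 = 73.330 m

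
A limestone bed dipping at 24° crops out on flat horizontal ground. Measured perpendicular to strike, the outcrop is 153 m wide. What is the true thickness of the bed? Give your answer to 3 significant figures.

62.2 m

True thickness t = w · sin(dip) = 153 × sin 24°
t = 153 × 0.4067 = 62.231 m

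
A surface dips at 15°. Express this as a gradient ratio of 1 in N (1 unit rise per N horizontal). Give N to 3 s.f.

1 : N means tan θ = 1/N, so N = 1/tan 15° = 1/0.2679

1 in 3.73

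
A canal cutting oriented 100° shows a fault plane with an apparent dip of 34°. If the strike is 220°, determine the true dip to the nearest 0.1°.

The section is 60° from the strike.
tan(true dip) = tan 34° / sin 60° = 0.7789
true dip = arctan 0.7789 = 37.91°

37.9°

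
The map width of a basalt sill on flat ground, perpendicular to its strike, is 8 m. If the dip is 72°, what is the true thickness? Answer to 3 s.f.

7.61 m

True thickness t = w · sin(dip) = 8 × sin 72°
t = 8 × 0.9511 = 7.608 m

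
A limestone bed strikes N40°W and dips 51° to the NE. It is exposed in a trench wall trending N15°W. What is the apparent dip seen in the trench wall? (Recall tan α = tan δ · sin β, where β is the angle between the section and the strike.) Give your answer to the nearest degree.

28°

The strike is N40°W and the section trends N15°W; the acute angle between them is β = 25°.
tan α = tan 51° × sin 25° = 1.2349 × 0.4226 = 0.5219
α = arctan(0.5219) = 27.56°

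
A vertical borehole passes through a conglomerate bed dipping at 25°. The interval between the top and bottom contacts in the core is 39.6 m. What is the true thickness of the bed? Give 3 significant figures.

True thickness t = h · cos(dip) = 39.6 × cos 25°
t = 39.6 × 0.9063 = 35.890 m

35.9 m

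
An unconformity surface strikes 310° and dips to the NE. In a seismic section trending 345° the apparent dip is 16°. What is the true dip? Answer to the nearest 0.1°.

26.6°

β = acute angle between strike 310° and section 345° = 35°.
tan(true dip) = tan 16° / sin 35° = 0.4999
true dip = arctan 0.4999 = 26.56°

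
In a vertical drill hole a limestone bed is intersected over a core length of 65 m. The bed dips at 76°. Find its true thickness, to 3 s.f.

True thickness t = h · cos(dip) = 65 × cos 76°
t = 65 × 0.2419 = 15.725 m

15.7 m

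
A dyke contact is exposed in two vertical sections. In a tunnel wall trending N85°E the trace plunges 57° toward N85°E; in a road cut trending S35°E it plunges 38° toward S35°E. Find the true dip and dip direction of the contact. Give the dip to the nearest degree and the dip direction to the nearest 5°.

Each apparent-dip line lies in the plane. As unit vectors (x east, y north, z up), v₁ plunges 57°→N85°E and v₂ plunges 38°→S35°E.
The plane normal is n = v₁ × v₂ ∝ (0.571, 0.045, 0.372).
Dip δ = arctan(|n_h|/n_z) = arctan(0.572/0.372) = 57.0°.
Dip direction = atan2(0.571, 0.045) = 85° (azimuth of n's horizontal projection).

true dip 57°, dip direction 085°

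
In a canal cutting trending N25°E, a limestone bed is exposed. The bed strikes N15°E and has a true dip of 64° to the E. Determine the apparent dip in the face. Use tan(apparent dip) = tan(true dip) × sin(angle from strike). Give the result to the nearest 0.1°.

19.6°

Angle between strike (N15°E) and section (N25°E): β = 10°.
tan(apparent dip) = tan 64° · sin 10° = 0.3560
α = arctan(0.3560) = 19.60°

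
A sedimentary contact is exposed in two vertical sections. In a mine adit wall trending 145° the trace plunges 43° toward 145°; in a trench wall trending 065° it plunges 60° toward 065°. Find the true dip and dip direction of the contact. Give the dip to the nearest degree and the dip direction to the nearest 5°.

Each apparent-dip line lies in the plane. As unit vectors (x east, y north, z up), v₁ plunges 43°→145° and v₂ plunges 60°→065°.
The plane normal is n = v₁ × v₂ ∝ (0.663, 0.054, 0.360).
True dip = arccos(n_z / |n|) = arccos(0.4761) = 61.6°.
Dip direction = azimuth of (n_x, n_y) = atan2(0.663, 0.054) = 85°.

true dip 62°, dip direction 085°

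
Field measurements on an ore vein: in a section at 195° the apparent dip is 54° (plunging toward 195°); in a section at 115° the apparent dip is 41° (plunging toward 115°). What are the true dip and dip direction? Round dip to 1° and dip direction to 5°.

true dip 57°, dip direction 170°

The two traces are lines in the plane: v₁ = (sin 195°·cos 54°, cos 195°·cos 54°, −sin 54°), v₂ = (sin 115°·cos 41°, cos 115°·cos 41°, −sin 41°).
The plane normal is n = v₁ × v₂ ∝ (0.114, -0.653, 0.437).
True dip = arccos(n_z / |n|) = arccos(0.5501) = 56.6°.
The horizontal component of n points toward azimuth atan2(n_x, n_y) = 170°, the dip direction.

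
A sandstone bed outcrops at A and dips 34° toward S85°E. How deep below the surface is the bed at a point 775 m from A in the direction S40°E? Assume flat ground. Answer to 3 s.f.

370 m

The hole lies 45° from the dip direction, so the down-dip offset is 775 × cos 45° = 548.01 m.
Depth = down-dip offset × tan(dip) = 548.01 × tan 34° = 548.01 × 0.6745
Depth = 369.64 m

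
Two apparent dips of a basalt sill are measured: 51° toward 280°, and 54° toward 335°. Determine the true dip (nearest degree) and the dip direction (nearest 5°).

Represent each trace as a vector plunging at its apparent dip toward its trend (east-north-up frame): v₁ = (-0.620, 0.109, -0.777), v₂ = (-0.248, 0.533, -0.809).
The plane normal is n = v₁ × v₂ ∝ (-0.326, 0.308, 0.303).
tan δ = √(n_x²+n_y²)/n_z = 0.448/0.303, so δ = 56.0°.
Dip direction = atan2(-0.326, 0.308) = 313° (azimuth of n's horizontal projection).

true dip 56°, dip direction 315°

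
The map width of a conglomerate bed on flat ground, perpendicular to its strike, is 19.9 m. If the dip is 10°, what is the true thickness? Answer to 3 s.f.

3.46 m

True thickness t = w · sin(dip) = 19.9 × sin 10°
t = 19.9 × 0.1736 = 3.456 m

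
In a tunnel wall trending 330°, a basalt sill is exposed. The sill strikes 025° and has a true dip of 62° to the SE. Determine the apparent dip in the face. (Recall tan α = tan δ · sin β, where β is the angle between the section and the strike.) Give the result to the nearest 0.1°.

The section lies 55° from the strike.
tan(apparent dip) = tan 62° · sin 55° = 1.5406
α = arctan(1.5406) = 57.01°

57.0°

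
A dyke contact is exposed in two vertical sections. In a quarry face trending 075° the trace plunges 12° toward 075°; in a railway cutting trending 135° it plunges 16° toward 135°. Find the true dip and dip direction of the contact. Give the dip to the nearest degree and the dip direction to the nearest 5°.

Represent each trace as a vector plunging at its apparent dip toward its trend (east-north-up frame): v₁ = (0.945, 0.253, -0.208), v₂ = (0.680, -0.680, -0.276).
n = v₁ × v₂ = (0.211, -0.119, 0.814) (taken with n_z > 0).
True dip = arccos(n_z / |n|) = arccos(0.9584) = 16.6°.
Dip direction = atan2(0.211, -0.119) = 119° (azimuth of n's horizontal projection).

true dip 17°, dip direction 120°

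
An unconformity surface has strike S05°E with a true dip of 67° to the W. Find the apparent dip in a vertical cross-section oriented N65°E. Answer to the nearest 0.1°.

Angle between strike (S05°E) and section (N65°E): β = 70°.
tan(apparent dip) = tan 67° · sin 70° = 2.2138
apparent dip = arctan 2.2138 = 65.69°

65.7°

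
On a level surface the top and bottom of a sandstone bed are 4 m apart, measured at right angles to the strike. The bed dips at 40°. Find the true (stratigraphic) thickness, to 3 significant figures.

True thickness t = w · sin(dip) = 4 × sin 40°
t = 4 × 0.6428 = 2.571 m

2.57 m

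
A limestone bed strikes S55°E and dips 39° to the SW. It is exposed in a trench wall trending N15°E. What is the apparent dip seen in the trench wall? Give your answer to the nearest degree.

37°

The section lies 70° from the strike.
tan α = tan 39° × sin 70° = 0.8098 × 0.9397 = 0.7609
apparent dip = arctan 0.7609 = 37.27°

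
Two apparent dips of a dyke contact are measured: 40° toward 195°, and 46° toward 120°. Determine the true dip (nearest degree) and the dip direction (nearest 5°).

true dip 50°, dip direction 150°

The two traces are lines in the plane: v₁ = (sin 195°·cos 40°, cos 195°·cos 40°, −sin 40°), v₂ = (sin 120°·cos 46°, cos 120°·cos 46°, −sin 46°).
The plane normal is n = v₁ × v₂ ∝ (0.309, -0.529, 0.514).
True dip = arccos(n_z / |n|) = arccos(0.6426) = 50.0°.
The horizontal component of n points toward azimuth atan2(n_x, n_y) = 150°, the dip direction.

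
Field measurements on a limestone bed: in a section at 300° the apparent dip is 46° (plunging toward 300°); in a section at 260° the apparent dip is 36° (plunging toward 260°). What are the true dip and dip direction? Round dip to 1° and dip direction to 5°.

true dip 46°, dip direction 305°

Represent each trace as a vector plunging at its apparent dip toward its trend (east-north-up frame): v₁ = (-0.602, 0.347, -0.719), v₂ = (-0.797, -0.140, -0.588).
Cross product v₁ × v₂ gives the pole to the plane: n ∝ (-0.305, 0.220, 0.361).
Dip δ = arctan(|n_h|/n_z) = arctan(0.376/0.361) = 46.1°.
The horizontal component of n points toward azimuth atan2(n_x, n_y) = 306°, the dip direction.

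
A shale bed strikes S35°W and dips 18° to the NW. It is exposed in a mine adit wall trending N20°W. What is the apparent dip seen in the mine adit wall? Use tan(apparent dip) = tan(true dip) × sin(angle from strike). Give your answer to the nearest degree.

15°

The strike is S35°W and the section trends N20°W; the acute angle between them is β = 55°.
tan(apparent dip) = tan 18° · sin 55° = 0.2662
α = arctan(0.2662) = 14.90°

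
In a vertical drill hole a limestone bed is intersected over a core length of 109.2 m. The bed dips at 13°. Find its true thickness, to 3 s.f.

106 m

True thickness t = h · cos(dip) = 109.2 × cos 13°
t = 109.2 × 0.9744 = 106.401 m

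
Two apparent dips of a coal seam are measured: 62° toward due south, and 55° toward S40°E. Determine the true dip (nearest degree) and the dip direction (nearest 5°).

The two traces are lines in the plane: v₁ = (sin 180°·cos 62°, cos 180°·cos 62°, −sin 62°), v₂ = (sin 140°·cos 55°, cos 140°·cos 55°, −sin 55°).
Cross product v₁ × v₂ gives the pole to the plane: n ∝ (-0.003, -0.326, 0.173).
tan δ = √(n_x²+n_y²)/n_z = 0.326/0.173, so δ = 62.0°.
Dip direction = azimuth of (n_x, n_y) = atan2(-0.003, -0.326) = 181°.

true dip 62°, dip direction 180°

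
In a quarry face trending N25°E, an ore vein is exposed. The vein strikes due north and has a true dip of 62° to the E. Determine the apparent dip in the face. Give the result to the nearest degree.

The section lies 25° from the strike.
tan α = tan 62° × sin 25° = 1.8807 × 0.4226 = 0.7948
apparent dip = arctan 0.7948 = 38.48°

38°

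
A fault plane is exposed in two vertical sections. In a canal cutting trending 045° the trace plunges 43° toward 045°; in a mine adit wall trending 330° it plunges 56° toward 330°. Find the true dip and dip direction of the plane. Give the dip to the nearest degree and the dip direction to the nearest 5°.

true dip 58°, dip direction 350°

The two traces are lines in the plane: v₁ = (sin 45°·cos 43°, cos 45°·cos 43°, −sin 43°), v₂ = (sin 330°·cos 56°, cos 330°·cos 56°, −sin 56°).
Cross product v₁ × v₂ gives the pole to the plane: n ∝ (-0.098, 0.619, 0.395).
True dip = arccos(n_z / |n|) = arccos(0.5329) = 57.8°.
Dip direction = atan2(-0.098, 0.619) = 351° (azimuth of n's horizontal projection).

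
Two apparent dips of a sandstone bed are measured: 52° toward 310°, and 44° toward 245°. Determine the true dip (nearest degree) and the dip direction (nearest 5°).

Each apparent-dip line lies in the plane. As unit vectors (x east, y north, z up), v₁ plunges 52°→310° and v₂ plunges 44°→245°.
The plane normal is n = v₁ × v₂ ∝ (-0.514, 0.186, 0.401).
True dip = arccos(n_z / |n|) = arccos(0.5915) = 53.7°.
Dip direction = atan2(-0.514, 0.186) = 290° (azimuth of n's horizontal projection).

true dip 54°, dip direction 290°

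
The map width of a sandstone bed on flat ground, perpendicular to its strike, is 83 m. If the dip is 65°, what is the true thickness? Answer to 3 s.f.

True thickness t = w · sin(dip) = 83 × sin 65°
t = 83 × 0.9063 = 75.224 m

75.2 m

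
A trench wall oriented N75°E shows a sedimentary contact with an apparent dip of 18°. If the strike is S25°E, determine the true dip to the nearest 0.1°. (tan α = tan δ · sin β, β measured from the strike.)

The section is 80° from the strike.
tan δ = tan α / sin β = tan 18° / sin 80° = 0.3249 / 0.9848 = 0.3299
true dip = arctan 0.3299 = 18.26°

18.3°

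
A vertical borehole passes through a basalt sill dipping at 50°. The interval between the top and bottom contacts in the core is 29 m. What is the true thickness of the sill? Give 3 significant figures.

True thickness t = h · cos(dip) = 29 × cos 50°
t = 29 × 0.6428 = 18.641 m

18.6 m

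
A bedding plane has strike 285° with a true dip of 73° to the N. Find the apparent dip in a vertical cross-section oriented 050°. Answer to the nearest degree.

70°

Angle between strike (285°) and section (050°): β = 55°.
tan(apparent dip) = tan 73° · sin 55° = 2.6793
apparent dip = arctan 2.6793 = 69.53°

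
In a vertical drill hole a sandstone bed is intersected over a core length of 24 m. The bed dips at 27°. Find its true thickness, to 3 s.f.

True thickness t = h · cos(dip) = 24 × cos 27°
t = 24 × 0.8910 = 21.384 m

21.4 m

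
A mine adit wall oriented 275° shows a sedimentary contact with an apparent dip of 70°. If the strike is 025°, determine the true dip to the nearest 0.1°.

71.1°

The section is 70° from the strike.
tan δ = tan α / sin β = tan 70° / sin 70° = 2.7475 / 0.9397 = 2.9238
δ = arctan(2.9238) = 71.12°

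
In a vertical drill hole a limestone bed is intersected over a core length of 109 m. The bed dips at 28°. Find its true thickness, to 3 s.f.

96.2 m

True thickness t = h · cos(dip) = 109 × cos 28°
t = 109 × 0.8829 = 96.241 m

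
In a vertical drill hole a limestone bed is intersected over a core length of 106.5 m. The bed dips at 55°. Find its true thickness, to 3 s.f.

True thickness t = h · cos(dip) = 106.5 × cos 55°
t = 106.5 × 0.5736 = 61.086 m

61.1 m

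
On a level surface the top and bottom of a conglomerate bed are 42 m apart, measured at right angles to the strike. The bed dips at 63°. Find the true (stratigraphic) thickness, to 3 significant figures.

True thickness t = w · sin(dip) = 42 × sin 63°
t = 42 × 0.8910 = 37.422 m

37.4 m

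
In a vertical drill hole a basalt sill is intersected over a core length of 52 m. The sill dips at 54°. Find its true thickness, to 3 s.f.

30.6 m

True thickness t = h · cos(dip) = 52 × cos 54°
t = 52 × 0.5878 = 30.565 m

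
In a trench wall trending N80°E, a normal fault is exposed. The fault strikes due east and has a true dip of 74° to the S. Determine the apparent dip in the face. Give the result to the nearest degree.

31°

The section lies 10° from the strike.
tan(apparent dip) = tan 74° · sin 10° = 0.6056
α = arctan(0.6056) = 31.20°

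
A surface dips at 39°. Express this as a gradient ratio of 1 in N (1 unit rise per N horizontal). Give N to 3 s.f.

1 : N means tan θ = 1/N, so N = 1/tan 39° = 1/0.8098

1 in 1.23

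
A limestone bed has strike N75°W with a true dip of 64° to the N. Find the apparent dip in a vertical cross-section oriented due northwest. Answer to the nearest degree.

46°

The strike is N75°W and the section trends due northwest; the acute angle between them is β = 30°.
tan(apparent dip) = tan 64° · sin 30° = 1.0252
α = arctan(1.0252) = 45.71°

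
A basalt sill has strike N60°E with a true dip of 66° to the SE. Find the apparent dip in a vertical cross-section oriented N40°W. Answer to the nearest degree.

66°

The section lies 80° from the strike.
tan α = tan 66° × sin 80° = 2.2460 × 0.9848 = 2.2119
apparent dip = arctan 2.2119 = 65.67°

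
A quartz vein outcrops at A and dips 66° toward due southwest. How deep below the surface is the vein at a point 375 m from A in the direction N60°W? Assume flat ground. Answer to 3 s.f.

The hole lies 75° from the dip direction, so the down-dip offset is 375 × cos 75° = 97.06 m.
Depth = down-dip offset × tan(dip) = 97.06 × tan 66° = 97.06 × 2.2460
Depth = 217.99 m

218 m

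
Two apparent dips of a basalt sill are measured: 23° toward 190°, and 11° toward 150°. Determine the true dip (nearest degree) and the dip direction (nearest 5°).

The two traces are lines in the plane: v₁ = (sin 190°·cos 23°, cos 190°·cos 23°, −sin 23°), v₂ = (sin 150°·cos 11°, cos 150°·cos 11°, −sin 11°).
Cross product v₁ × v₂ gives the pole to the plane: n ∝ (-0.159, -0.222, 0.581).
True dip = arccos(n_z / |n|) = arccos(0.9048) = 25.2°.
Dip direction = atan2(-0.159, -0.222) = 216° (azimuth of n's horizontal projection).

true dip 25°, dip direction 215°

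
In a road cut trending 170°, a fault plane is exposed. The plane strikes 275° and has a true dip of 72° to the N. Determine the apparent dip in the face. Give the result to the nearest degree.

Angle between strike (275°) and section (170°): β = 75°.
tan α = tan 72° × sin 75° = 3.0777 × 0.9659 = 2.9728
α = arctan(2.9728) = 71.41°

71°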